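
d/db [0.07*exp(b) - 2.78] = 0.07*exp(b)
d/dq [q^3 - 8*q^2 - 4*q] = 3*q^2 - 16*q - 4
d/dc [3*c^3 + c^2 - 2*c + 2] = 9*c^2 + 2*c - 2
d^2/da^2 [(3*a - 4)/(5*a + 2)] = -260/(5*a + 2)^3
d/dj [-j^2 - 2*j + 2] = -2*j - 2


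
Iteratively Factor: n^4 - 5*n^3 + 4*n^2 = (n)*(n^3 - 5*n^2 + 4*n) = n*(n - 4)*(n^2 - n) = n*(n - 4)*(n - 1)*(n)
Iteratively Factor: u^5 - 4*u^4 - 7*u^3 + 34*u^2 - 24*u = (u + 3)*(u^4 - 7*u^3 + 14*u^2 - 8*u) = (u - 4)*(u + 3)*(u^3 - 3*u^2 + 2*u) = (u - 4)*(u - 1)*(u + 3)*(u^2 - 2*u) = (u - 4)*(u - 2)*(u - 1)*(u + 3)*(u)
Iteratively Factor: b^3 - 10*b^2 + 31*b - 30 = (b - 3)*(b^2 - 7*b + 10) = (b - 5)*(b - 3)*(b - 2)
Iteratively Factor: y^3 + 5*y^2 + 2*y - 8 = (y + 2)*(y^2 + 3*y - 4) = (y + 2)*(y + 4)*(y - 1)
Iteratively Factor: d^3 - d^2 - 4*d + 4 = (d - 1)*(d^2 - 4) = (d - 1)*(d + 2)*(d - 2)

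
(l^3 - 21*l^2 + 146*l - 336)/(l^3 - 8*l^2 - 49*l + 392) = (l - 6)/(l + 7)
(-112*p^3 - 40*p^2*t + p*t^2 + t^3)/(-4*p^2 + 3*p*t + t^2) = (28*p^2 + 3*p*t - t^2)/(p - t)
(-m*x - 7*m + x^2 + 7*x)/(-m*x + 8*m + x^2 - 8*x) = (x + 7)/(x - 8)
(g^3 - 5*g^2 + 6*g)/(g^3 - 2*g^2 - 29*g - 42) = g*(-g^2 + 5*g - 6)/(-g^3 + 2*g^2 + 29*g + 42)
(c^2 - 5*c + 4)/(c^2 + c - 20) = (c - 1)/(c + 5)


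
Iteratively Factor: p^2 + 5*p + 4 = (p + 4)*(p + 1)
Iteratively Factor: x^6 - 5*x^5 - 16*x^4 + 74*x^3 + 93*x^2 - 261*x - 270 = (x + 2)*(x^5 - 7*x^4 - 2*x^3 + 78*x^2 - 63*x - 135) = (x - 5)*(x + 2)*(x^4 - 2*x^3 - 12*x^2 + 18*x + 27) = (x - 5)*(x - 3)*(x + 2)*(x^3 + x^2 - 9*x - 9) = (x - 5)*(x - 3)^2*(x + 2)*(x^2 + 4*x + 3) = (x - 5)*(x - 3)^2*(x + 2)*(x + 3)*(x + 1)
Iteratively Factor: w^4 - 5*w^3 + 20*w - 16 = (w - 2)*(w^3 - 3*w^2 - 6*w + 8) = (w - 4)*(w - 2)*(w^2 + w - 2) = (w - 4)*(w - 2)*(w - 1)*(w + 2)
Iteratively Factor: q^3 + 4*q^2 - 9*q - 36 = (q + 4)*(q^2 - 9) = (q + 3)*(q + 4)*(q - 3)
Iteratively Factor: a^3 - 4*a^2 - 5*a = (a + 1)*(a^2 - 5*a) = a*(a + 1)*(a - 5)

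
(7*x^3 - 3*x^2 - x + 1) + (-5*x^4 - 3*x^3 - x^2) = -5*x^4 + 4*x^3 - 4*x^2 - x + 1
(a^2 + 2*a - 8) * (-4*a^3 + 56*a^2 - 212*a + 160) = -4*a^5 + 48*a^4 - 68*a^3 - 712*a^2 + 2016*a - 1280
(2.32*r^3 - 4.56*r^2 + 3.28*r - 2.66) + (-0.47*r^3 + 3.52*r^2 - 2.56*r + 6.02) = 1.85*r^3 - 1.04*r^2 + 0.72*r + 3.36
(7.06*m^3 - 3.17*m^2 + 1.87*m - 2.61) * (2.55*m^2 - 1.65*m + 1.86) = 18.003*m^5 - 19.7325*m^4 + 23.1306*m^3 - 15.6372*m^2 + 7.7847*m - 4.8546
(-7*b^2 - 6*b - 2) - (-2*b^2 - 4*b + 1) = -5*b^2 - 2*b - 3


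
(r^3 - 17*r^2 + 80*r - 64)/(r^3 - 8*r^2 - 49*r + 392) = (r^2 - 9*r + 8)/(r^2 - 49)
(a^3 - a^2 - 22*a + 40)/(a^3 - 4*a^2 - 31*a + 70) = (a - 4)/(a - 7)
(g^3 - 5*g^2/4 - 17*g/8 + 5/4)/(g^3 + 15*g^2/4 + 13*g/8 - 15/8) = (g - 2)/(g + 3)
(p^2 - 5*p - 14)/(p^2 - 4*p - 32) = (-p^2 + 5*p + 14)/(-p^2 + 4*p + 32)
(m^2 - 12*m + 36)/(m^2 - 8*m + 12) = (m - 6)/(m - 2)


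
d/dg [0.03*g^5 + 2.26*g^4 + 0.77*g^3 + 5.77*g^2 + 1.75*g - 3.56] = 0.15*g^4 + 9.04*g^3 + 2.31*g^2 + 11.54*g + 1.75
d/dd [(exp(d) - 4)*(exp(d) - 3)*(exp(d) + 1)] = (3*exp(2*d) - 12*exp(d) + 5)*exp(d)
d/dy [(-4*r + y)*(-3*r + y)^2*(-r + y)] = -69*r^3 + 86*r^2*y - 33*r*y^2 + 4*y^3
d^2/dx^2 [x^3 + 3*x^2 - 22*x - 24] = 6*x + 6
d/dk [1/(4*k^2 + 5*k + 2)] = (-8*k - 5)/(4*k^2 + 5*k + 2)^2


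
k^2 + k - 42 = (k - 6)*(k + 7)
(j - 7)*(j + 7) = j^2 - 49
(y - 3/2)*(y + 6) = y^2 + 9*y/2 - 9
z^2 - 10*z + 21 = (z - 7)*(z - 3)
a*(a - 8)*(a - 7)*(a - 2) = a^4 - 17*a^3 + 86*a^2 - 112*a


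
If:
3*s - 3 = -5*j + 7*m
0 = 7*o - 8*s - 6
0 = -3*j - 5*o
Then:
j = -40*s/21 - 10/7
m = -137*s/147 - 71/49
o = 8*s/7 + 6/7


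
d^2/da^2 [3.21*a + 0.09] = 0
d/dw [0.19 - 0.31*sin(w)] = -0.31*cos(w)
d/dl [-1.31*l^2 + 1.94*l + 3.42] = 1.94 - 2.62*l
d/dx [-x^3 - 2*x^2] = x*(-3*x - 4)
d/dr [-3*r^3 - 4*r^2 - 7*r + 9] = -9*r^2 - 8*r - 7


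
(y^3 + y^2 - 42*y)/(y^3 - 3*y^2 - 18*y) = (y + 7)/(y + 3)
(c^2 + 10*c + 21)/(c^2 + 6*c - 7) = (c + 3)/(c - 1)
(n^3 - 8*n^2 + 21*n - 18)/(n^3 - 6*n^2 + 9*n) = (n - 2)/n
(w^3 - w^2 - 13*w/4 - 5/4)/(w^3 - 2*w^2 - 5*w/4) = (w + 1)/w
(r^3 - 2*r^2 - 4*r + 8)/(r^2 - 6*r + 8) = (r^2 - 4)/(r - 4)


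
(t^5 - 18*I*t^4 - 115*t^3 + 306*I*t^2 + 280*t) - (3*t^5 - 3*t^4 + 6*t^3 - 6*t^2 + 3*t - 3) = -2*t^5 + 3*t^4 - 18*I*t^4 - 121*t^3 + 6*t^2 + 306*I*t^2 + 277*t + 3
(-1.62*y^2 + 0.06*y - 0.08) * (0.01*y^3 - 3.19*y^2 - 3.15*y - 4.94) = -0.0162*y^5 + 5.1684*y^4 + 4.9108*y^3 + 8.069*y^2 - 0.0444*y + 0.3952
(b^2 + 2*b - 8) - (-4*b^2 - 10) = 5*b^2 + 2*b + 2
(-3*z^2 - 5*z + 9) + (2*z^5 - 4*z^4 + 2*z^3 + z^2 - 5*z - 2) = 2*z^5 - 4*z^4 + 2*z^3 - 2*z^2 - 10*z + 7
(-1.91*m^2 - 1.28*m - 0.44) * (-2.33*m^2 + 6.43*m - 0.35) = 4.4503*m^4 - 9.2989*m^3 - 6.5367*m^2 - 2.3812*m + 0.154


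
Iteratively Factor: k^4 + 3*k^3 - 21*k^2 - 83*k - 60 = (k + 4)*(k^3 - k^2 - 17*k - 15) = (k + 3)*(k + 4)*(k^2 - 4*k - 5) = (k + 1)*(k + 3)*(k + 4)*(k - 5)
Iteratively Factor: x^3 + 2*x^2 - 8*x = (x)*(x^2 + 2*x - 8) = x*(x - 2)*(x + 4)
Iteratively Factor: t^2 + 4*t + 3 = (t + 3)*(t + 1)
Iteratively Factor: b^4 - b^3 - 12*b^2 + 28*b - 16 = (b + 4)*(b^3 - 5*b^2 + 8*b - 4) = (b - 2)*(b + 4)*(b^2 - 3*b + 2) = (b - 2)^2*(b + 4)*(b - 1)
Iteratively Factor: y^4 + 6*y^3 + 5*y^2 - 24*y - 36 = (y - 2)*(y^3 + 8*y^2 + 21*y + 18) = (y - 2)*(y + 3)*(y^2 + 5*y + 6) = (y - 2)*(y + 3)^2*(y + 2)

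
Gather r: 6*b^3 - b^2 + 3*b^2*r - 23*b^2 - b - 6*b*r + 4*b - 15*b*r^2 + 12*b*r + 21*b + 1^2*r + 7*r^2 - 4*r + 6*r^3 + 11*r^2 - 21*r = 6*b^3 - 24*b^2 + 24*b + 6*r^3 + r^2*(18 - 15*b) + r*(3*b^2 + 6*b - 24)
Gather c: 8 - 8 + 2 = 2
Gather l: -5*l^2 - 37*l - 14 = -5*l^2 - 37*l - 14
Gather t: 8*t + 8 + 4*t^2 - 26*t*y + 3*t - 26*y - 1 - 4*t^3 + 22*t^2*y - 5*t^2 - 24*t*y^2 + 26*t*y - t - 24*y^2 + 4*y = -4*t^3 + t^2*(22*y - 1) + t*(10 - 24*y^2) - 24*y^2 - 22*y + 7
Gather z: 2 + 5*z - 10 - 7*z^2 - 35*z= -7*z^2 - 30*z - 8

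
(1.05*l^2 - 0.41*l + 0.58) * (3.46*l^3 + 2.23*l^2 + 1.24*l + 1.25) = 3.633*l^5 + 0.9229*l^4 + 2.3945*l^3 + 2.0975*l^2 + 0.2067*l + 0.725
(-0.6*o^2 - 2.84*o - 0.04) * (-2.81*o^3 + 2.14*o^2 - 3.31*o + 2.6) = 1.686*o^5 + 6.6964*o^4 - 3.9792*o^3 + 7.7548*o^2 - 7.2516*o - 0.104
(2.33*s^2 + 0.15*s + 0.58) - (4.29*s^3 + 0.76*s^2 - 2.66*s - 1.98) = -4.29*s^3 + 1.57*s^2 + 2.81*s + 2.56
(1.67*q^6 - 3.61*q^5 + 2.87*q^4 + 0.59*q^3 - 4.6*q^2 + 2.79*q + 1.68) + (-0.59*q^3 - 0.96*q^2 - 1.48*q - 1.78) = 1.67*q^6 - 3.61*q^5 + 2.87*q^4 - 5.56*q^2 + 1.31*q - 0.1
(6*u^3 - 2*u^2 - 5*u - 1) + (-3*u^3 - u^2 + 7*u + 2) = 3*u^3 - 3*u^2 + 2*u + 1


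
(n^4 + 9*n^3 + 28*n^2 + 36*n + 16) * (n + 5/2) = n^5 + 23*n^4/2 + 101*n^3/2 + 106*n^2 + 106*n + 40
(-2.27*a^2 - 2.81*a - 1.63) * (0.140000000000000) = -0.3178*a^2 - 0.3934*a - 0.2282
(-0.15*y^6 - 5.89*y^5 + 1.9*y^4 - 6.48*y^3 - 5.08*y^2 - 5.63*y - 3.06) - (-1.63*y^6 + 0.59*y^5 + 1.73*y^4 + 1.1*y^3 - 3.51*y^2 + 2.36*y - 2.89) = 1.48*y^6 - 6.48*y^5 + 0.17*y^4 - 7.58*y^3 - 1.57*y^2 - 7.99*y - 0.17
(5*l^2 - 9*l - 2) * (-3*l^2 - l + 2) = -15*l^4 + 22*l^3 + 25*l^2 - 16*l - 4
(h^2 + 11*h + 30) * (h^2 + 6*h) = h^4 + 17*h^3 + 96*h^2 + 180*h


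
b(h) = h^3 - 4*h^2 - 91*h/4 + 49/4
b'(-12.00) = 505.25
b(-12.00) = -2018.75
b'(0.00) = -22.75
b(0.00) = 12.25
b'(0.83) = -27.32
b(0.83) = -8.82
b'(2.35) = -24.98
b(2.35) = -50.32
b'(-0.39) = -19.17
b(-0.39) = 20.45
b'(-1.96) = 4.45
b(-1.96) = 33.94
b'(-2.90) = 25.68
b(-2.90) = 20.20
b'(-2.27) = 10.87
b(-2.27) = 31.58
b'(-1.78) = 1.00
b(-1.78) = 34.43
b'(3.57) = -13.08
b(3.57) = -74.45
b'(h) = 3*h^2 - 8*h - 91/4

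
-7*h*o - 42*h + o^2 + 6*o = (-7*h + o)*(o + 6)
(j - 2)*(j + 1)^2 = j^3 - 3*j - 2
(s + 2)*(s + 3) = s^2 + 5*s + 6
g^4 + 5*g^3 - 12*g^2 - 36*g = g*(g - 3)*(g + 2)*(g + 6)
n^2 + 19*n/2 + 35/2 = (n + 5/2)*(n + 7)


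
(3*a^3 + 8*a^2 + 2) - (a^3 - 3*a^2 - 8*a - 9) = 2*a^3 + 11*a^2 + 8*a + 11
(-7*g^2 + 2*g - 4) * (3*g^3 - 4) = -21*g^5 + 6*g^4 - 12*g^3 + 28*g^2 - 8*g + 16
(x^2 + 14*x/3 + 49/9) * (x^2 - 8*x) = x^4 - 10*x^3/3 - 287*x^2/9 - 392*x/9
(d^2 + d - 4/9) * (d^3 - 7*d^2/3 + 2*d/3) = d^5 - 4*d^4/3 - 19*d^3/9 + 46*d^2/27 - 8*d/27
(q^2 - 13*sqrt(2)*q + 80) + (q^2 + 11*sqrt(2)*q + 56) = 2*q^2 - 2*sqrt(2)*q + 136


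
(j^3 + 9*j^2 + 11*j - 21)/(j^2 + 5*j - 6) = (j^2 + 10*j + 21)/(j + 6)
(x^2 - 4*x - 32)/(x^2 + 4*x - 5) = (x^2 - 4*x - 32)/(x^2 + 4*x - 5)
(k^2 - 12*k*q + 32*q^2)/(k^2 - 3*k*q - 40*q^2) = (k - 4*q)/(k + 5*q)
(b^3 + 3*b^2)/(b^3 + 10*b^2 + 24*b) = b*(b + 3)/(b^2 + 10*b + 24)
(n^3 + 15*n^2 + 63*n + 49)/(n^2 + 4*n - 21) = (n^2 + 8*n + 7)/(n - 3)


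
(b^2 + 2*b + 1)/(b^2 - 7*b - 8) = (b + 1)/(b - 8)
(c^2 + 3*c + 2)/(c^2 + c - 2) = (c + 1)/(c - 1)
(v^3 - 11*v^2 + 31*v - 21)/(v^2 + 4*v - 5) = (v^2 - 10*v + 21)/(v + 5)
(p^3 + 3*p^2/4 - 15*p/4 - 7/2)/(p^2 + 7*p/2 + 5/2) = (4*p^2 - p - 14)/(2*(2*p + 5))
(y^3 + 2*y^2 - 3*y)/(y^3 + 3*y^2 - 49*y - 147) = y*(y - 1)/(y^2 - 49)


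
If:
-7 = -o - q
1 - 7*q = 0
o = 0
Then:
No Solution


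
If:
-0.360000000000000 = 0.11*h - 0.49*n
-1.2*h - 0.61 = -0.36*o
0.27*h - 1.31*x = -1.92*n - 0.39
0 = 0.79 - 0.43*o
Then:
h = 0.04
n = 0.74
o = 1.84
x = 1.40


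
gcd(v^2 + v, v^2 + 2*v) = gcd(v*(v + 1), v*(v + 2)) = v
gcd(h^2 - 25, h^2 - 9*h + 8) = 1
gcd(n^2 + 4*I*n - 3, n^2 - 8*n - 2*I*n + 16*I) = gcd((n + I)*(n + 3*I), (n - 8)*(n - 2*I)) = 1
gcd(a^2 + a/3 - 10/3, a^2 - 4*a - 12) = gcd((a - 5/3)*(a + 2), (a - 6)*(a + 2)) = a + 2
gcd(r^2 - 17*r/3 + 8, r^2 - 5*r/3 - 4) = r - 3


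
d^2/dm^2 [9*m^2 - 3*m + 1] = 18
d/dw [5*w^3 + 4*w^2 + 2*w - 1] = 15*w^2 + 8*w + 2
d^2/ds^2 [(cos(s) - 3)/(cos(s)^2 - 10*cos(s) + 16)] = (-9*(1 - cos(2*s))^2*cos(s)/4 + (1 - cos(2*s))^2/2 + 629*cos(s)/2 - 33*cos(2*s) + cos(5*s)/2 - 219)/((cos(s) - 8)^3*(cos(s) - 2)^3)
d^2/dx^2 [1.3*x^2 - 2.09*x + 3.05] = 2.60000000000000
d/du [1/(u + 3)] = -1/(u + 3)^2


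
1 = 1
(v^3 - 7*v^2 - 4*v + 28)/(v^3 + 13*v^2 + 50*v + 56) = (v^2 - 9*v + 14)/(v^2 + 11*v + 28)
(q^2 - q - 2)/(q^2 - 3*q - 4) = (q - 2)/(q - 4)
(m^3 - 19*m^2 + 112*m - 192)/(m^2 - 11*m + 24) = m - 8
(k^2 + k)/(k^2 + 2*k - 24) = k*(k + 1)/(k^2 + 2*k - 24)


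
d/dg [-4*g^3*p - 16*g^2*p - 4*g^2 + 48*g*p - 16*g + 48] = -12*g^2*p - 32*g*p - 8*g + 48*p - 16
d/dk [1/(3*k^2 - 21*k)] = (7 - 2*k)/(3*k^2*(k - 7)^2)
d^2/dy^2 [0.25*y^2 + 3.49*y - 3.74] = 0.500000000000000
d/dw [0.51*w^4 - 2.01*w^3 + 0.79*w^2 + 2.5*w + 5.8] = 2.04*w^3 - 6.03*w^2 + 1.58*w + 2.5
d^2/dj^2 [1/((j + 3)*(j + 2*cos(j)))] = 2*((1 - 2*sin(j))*(j + 3)*(j + 2*cos(j)) + (j + 3)^2*(j + 2*cos(j))*cos(j) + (j + 3)^2*(2*sin(j) - 1)^2 + (j + 2*cos(j))^2)/((j + 3)^3*(j + 2*cos(j))^3)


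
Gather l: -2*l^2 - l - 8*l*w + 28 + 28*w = -2*l^2 + l*(-8*w - 1) + 28*w + 28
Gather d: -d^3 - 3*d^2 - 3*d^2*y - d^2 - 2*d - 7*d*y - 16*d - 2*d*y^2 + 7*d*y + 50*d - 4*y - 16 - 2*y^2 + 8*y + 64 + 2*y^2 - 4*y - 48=-d^3 + d^2*(-3*y - 4) + d*(32 - 2*y^2)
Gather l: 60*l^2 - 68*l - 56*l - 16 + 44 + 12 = 60*l^2 - 124*l + 40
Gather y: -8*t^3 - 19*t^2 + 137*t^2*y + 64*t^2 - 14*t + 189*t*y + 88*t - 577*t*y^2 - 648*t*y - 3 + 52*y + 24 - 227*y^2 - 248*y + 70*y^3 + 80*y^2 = -8*t^3 + 45*t^2 + 74*t + 70*y^3 + y^2*(-577*t - 147) + y*(137*t^2 - 459*t - 196) + 21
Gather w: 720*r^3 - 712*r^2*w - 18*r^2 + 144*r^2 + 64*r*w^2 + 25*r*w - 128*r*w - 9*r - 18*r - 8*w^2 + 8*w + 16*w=720*r^3 + 126*r^2 - 27*r + w^2*(64*r - 8) + w*(-712*r^2 - 103*r + 24)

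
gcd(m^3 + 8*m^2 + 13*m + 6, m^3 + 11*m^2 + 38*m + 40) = 1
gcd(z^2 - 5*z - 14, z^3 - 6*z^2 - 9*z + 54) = 1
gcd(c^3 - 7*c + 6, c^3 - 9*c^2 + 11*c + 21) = 1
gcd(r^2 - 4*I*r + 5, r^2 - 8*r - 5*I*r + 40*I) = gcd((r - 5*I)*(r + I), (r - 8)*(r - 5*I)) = r - 5*I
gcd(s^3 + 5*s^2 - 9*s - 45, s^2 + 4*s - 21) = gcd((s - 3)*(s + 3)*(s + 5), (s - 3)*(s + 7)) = s - 3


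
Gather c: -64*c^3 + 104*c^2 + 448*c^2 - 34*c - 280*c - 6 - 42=-64*c^3 + 552*c^2 - 314*c - 48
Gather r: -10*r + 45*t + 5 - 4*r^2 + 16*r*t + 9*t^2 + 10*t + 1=-4*r^2 + r*(16*t - 10) + 9*t^2 + 55*t + 6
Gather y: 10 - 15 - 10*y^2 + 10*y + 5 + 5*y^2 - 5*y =-5*y^2 + 5*y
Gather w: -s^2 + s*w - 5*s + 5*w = -s^2 - 5*s + w*(s + 5)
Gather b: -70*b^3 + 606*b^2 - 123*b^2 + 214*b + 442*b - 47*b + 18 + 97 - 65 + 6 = -70*b^3 + 483*b^2 + 609*b + 56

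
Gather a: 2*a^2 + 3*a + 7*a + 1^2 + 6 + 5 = 2*a^2 + 10*a + 12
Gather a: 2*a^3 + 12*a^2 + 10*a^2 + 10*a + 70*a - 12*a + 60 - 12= 2*a^3 + 22*a^2 + 68*a + 48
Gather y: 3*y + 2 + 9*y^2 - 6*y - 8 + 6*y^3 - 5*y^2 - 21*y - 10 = 6*y^3 + 4*y^2 - 24*y - 16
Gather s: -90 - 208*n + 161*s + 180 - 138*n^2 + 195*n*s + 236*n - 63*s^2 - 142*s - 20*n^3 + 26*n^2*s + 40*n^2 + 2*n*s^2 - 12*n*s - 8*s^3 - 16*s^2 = -20*n^3 - 98*n^2 + 28*n - 8*s^3 + s^2*(2*n - 79) + s*(26*n^2 + 183*n + 19) + 90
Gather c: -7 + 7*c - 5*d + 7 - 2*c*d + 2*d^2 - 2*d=c*(7 - 2*d) + 2*d^2 - 7*d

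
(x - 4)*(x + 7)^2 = x^3 + 10*x^2 - 7*x - 196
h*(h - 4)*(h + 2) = h^3 - 2*h^2 - 8*h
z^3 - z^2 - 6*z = z*(z - 3)*(z + 2)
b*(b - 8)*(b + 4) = b^3 - 4*b^2 - 32*b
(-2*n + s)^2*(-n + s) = -4*n^3 + 8*n^2*s - 5*n*s^2 + s^3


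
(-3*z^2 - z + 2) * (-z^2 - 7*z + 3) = 3*z^4 + 22*z^3 - 4*z^2 - 17*z + 6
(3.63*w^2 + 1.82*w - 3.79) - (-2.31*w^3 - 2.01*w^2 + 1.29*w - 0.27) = 2.31*w^3 + 5.64*w^2 + 0.53*w - 3.52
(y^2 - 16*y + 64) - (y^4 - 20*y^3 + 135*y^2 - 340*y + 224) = -y^4 + 20*y^3 - 134*y^2 + 324*y - 160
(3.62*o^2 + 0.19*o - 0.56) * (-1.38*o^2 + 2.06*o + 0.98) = -4.9956*o^4 + 7.195*o^3 + 4.7118*o^2 - 0.9674*o - 0.5488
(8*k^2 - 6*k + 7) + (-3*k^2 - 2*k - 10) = 5*k^2 - 8*k - 3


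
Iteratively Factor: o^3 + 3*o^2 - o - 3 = (o + 1)*(o^2 + 2*o - 3) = (o - 1)*(o + 1)*(o + 3)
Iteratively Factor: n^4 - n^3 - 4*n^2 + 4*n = (n - 1)*(n^3 - 4*n) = n*(n - 1)*(n^2 - 4) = n*(n - 1)*(n + 2)*(n - 2)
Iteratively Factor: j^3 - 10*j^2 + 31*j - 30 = (j - 5)*(j^2 - 5*j + 6) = (j - 5)*(j - 2)*(j - 3)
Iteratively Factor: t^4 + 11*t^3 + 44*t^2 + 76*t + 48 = (t + 2)*(t^3 + 9*t^2 + 26*t + 24) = (t + 2)*(t + 3)*(t^2 + 6*t + 8) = (t + 2)*(t + 3)*(t + 4)*(t + 2)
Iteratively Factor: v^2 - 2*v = (v - 2)*(v)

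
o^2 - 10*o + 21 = (o - 7)*(o - 3)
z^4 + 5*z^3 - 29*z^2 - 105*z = z*(z - 5)*(z + 3)*(z + 7)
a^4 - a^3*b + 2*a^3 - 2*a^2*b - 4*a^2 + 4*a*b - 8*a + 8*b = (a - 2)*(a + 2)^2*(a - b)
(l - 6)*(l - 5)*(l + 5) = l^3 - 6*l^2 - 25*l + 150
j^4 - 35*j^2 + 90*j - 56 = (j - 4)*(j - 2)*(j - 1)*(j + 7)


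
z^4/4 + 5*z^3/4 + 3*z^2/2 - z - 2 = (z/2 + 1)^2*(z - 1)*(z + 2)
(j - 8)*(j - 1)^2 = j^3 - 10*j^2 + 17*j - 8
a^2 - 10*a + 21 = (a - 7)*(a - 3)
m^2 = m^2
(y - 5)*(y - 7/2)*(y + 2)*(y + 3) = y^4 - 7*y^3/2 - 19*y^2 + 73*y/2 + 105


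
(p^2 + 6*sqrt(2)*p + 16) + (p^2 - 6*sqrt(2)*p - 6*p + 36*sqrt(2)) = 2*p^2 - 6*p + 16 + 36*sqrt(2)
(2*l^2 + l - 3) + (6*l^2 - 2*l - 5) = 8*l^2 - l - 8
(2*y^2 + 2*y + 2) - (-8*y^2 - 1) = 10*y^2 + 2*y + 3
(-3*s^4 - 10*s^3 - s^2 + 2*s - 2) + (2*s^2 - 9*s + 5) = -3*s^4 - 10*s^3 + s^2 - 7*s + 3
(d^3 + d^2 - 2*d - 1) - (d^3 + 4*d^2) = -3*d^2 - 2*d - 1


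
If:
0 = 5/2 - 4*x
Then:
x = 5/8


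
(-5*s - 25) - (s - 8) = -6*s - 17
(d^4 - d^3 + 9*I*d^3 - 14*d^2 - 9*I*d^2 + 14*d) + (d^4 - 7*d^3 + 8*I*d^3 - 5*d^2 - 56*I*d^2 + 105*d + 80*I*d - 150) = 2*d^4 - 8*d^3 + 17*I*d^3 - 19*d^2 - 65*I*d^2 + 119*d + 80*I*d - 150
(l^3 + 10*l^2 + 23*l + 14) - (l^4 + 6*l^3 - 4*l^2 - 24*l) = -l^4 - 5*l^3 + 14*l^2 + 47*l + 14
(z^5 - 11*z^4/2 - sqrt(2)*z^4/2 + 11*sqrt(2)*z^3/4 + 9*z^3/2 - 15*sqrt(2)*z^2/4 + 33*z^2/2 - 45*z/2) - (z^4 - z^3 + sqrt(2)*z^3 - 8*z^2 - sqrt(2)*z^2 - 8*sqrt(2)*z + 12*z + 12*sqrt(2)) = z^5 - 13*z^4/2 - sqrt(2)*z^4/2 + 7*sqrt(2)*z^3/4 + 11*z^3/2 - 11*sqrt(2)*z^2/4 + 49*z^2/2 - 69*z/2 + 8*sqrt(2)*z - 12*sqrt(2)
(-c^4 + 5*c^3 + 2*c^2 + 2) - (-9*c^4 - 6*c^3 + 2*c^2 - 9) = 8*c^4 + 11*c^3 + 11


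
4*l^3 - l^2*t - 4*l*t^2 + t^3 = (-4*l + t)*(-l + t)*(l + t)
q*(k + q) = k*q + q^2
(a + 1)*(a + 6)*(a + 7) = a^3 + 14*a^2 + 55*a + 42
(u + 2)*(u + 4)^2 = u^3 + 10*u^2 + 32*u + 32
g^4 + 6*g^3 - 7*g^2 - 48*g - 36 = (g - 3)*(g + 1)*(g + 2)*(g + 6)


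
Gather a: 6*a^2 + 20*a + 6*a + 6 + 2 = 6*a^2 + 26*a + 8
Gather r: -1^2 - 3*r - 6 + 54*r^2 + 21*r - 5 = 54*r^2 + 18*r - 12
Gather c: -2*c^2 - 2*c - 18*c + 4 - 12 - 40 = -2*c^2 - 20*c - 48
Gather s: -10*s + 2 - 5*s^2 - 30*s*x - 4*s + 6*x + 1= -5*s^2 + s*(-30*x - 14) + 6*x + 3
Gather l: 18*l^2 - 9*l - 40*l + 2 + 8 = 18*l^2 - 49*l + 10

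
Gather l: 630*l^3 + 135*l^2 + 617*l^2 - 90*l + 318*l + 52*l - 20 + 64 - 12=630*l^3 + 752*l^2 + 280*l + 32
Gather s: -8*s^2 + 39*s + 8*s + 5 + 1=-8*s^2 + 47*s + 6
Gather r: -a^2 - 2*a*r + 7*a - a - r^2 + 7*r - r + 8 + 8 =-a^2 + 6*a - r^2 + r*(6 - 2*a) + 16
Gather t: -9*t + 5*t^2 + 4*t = 5*t^2 - 5*t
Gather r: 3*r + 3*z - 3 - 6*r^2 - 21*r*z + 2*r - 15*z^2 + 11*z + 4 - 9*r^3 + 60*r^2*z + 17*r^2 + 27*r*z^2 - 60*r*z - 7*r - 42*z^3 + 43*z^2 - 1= -9*r^3 + r^2*(60*z + 11) + r*(27*z^2 - 81*z - 2) - 42*z^3 + 28*z^2 + 14*z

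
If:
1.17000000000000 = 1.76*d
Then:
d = 0.66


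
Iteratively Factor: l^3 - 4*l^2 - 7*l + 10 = (l + 2)*(l^2 - 6*l + 5) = (l - 1)*(l + 2)*(l - 5)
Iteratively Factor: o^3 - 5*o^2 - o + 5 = (o + 1)*(o^2 - 6*o + 5) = (o - 5)*(o + 1)*(o - 1)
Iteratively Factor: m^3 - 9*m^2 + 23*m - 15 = (m - 3)*(m^2 - 6*m + 5) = (m - 3)*(m - 1)*(m - 5)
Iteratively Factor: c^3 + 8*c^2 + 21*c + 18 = (c + 3)*(c^2 + 5*c + 6) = (c + 3)^2*(c + 2)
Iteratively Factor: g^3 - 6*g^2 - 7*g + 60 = (g - 4)*(g^2 - 2*g - 15) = (g - 4)*(g + 3)*(g - 5)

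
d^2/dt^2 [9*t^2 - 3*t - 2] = 18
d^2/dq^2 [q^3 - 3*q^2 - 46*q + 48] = 6*q - 6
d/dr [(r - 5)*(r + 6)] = 2*r + 1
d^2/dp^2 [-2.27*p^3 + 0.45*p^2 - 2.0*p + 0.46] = 0.9 - 13.62*p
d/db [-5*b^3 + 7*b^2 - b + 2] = -15*b^2 + 14*b - 1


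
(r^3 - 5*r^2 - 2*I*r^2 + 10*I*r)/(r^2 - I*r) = (r^2 - 5*r - 2*I*r + 10*I)/(r - I)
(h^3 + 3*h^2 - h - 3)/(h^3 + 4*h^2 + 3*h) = (h - 1)/h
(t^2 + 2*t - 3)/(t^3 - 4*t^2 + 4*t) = (t^2 + 2*t - 3)/(t*(t^2 - 4*t + 4))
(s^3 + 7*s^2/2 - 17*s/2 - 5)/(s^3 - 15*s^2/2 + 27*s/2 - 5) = (2*s^2 + 11*s + 5)/(2*s^2 - 11*s + 5)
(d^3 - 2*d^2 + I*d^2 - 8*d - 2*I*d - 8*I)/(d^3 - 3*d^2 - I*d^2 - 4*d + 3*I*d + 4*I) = (d^2 + d*(2 + I) + 2*I)/(d^2 + d*(1 - I) - I)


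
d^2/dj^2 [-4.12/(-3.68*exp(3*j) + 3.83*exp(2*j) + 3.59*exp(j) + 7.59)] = ((-136.4544*exp(2*j) + 63.1184*exp(j) + 14.7908)*(-3.68*exp(3*j) + 3.83*exp(2*j) + 3.59*exp(j) + 7.59) - 4.12*(-22.08*exp(2*j) + 15.32*exp(j) + 7.18)*(-11.04*exp(2*j) + 7.66*exp(j) + 3.59)*exp(j))*exp(j)/(-3.68*exp(3*j) + 3.83*exp(2*j) + 3.59*exp(j) + 7.59)^3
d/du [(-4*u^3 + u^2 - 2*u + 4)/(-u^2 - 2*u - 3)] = 2*(2*u^4 + 8*u^3 + 16*u^2 + u + 7)/(u^4 + 4*u^3 + 10*u^2 + 12*u + 9)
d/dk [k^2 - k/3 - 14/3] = 2*k - 1/3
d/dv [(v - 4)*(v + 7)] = 2*v + 3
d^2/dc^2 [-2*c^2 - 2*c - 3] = -4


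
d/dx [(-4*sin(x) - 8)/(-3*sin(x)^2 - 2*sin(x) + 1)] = 4*(-12*sin(x) + 3*cos(x)^2 - 8)*cos(x)/(3*sin(x)^2 + 2*sin(x) - 1)^2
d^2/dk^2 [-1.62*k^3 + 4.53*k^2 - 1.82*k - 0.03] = 9.06 - 9.72*k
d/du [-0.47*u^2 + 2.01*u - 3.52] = 2.01 - 0.94*u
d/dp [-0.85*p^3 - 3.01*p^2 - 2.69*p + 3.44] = -2.55*p^2 - 6.02*p - 2.69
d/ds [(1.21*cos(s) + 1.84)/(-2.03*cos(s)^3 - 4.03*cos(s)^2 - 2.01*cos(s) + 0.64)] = -(4.9126*cos(s)^3 + 16.0819*cos(s)^2 + 14.8304*cos(s) + 4.4728)*sin(s)/(2.03*cos(s)^3 + 4.03*cos(s)^2 + 2.01*cos(s) - 0.64)^2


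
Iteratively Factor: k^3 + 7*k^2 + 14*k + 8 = (k + 1)*(k^2 + 6*k + 8) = (k + 1)*(k + 2)*(k + 4)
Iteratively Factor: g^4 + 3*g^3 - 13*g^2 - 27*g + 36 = (g + 4)*(g^3 - g^2 - 9*g + 9) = (g + 3)*(g + 4)*(g^2 - 4*g + 3) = (g - 3)*(g + 3)*(g + 4)*(g - 1)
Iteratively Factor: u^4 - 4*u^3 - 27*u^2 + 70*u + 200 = (u - 5)*(u^3 + u^2 - 22*u - 40) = (u - 5)^2*(u^2 + 6*u + 8) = (u - 5)^2*(u + 2)*(u + 4)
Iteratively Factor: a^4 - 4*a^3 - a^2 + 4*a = (a - 4)*(a^3 - a) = a*(a - 4)*(a^2 - 1) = a*(a - 4)*(a - 1)*(a + 1)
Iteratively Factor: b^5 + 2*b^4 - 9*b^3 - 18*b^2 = (b + 2)*(b^4 - 9*b^2) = (b + 2)*(b + 3)*(b^3 - 3*b^2) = b*(b + 2)*(b + 3)*(b^2 - 3*b) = b*(b - 3)*(b + 2)*(b + 3)*(b)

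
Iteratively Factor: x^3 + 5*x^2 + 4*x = (x)*(x^2 + 5*x + 4) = x*(x + 1)*(x + 4)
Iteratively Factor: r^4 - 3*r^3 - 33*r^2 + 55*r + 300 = (r + 4)*(r^3 - 7*r^2 - 5*r + 75) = (r + 3)*(r + 4)*(r^2 - 10*r + 25) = (r - 5)*(r + 3)*(r + 4)*(r - 5)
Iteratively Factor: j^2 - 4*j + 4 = (j - 2)*(j - 2)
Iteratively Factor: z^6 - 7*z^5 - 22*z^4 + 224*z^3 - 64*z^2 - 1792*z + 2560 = (z - 4)*(z^5 - 3*z^4 - 34*z^3 + 88*z^2 + 288*z - 640) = (z - 4)*(z + 4)*(z^4 - 7*z^3 - 6*z^2 + 112*z - 160) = (z - 4)^2*(z + 4)*(z^3 - 3*z^2 - 18*z + 40) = (z - 4)^2*(z - 2)*(z + 4)*(z^2 - z - 20) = (z - 5)*(z - 4)^2*(z - 2)*(z + 4)*(z + 4)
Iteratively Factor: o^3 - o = (o)*(o^2 - 1) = o*(o + 1)*(o - 1)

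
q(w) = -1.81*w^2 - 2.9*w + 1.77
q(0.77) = -1.54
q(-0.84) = 2.93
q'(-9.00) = 29.68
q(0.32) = 0.66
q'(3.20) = -14.48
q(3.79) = -35.22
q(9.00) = -170.94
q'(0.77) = -5.69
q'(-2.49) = 6.11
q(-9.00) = -118.74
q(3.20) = -26.04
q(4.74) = -52.64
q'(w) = -3.62*w - 2.9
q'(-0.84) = 0.14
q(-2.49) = -2.23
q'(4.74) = -20.06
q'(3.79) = -16.62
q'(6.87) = -27.77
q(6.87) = -103.58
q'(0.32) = -4.06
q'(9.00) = -35.48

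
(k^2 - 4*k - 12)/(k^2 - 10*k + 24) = (k + 2)/(k - 4)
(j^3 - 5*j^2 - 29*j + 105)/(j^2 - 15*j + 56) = (j^2 + 2*j - 15)/(j - 8)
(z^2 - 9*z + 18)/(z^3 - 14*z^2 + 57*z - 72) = (z - 6)/(z^2 - 11*z + 24)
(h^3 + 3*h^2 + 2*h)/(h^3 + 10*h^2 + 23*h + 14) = h/(h + 7)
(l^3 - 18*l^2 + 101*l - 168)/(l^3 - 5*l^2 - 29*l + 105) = (l - 8)/(l + 5)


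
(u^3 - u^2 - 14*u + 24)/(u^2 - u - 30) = (-u^3 + u^2 + 14*u - 24)/(-u^2 + u + 30)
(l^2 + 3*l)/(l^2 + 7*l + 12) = l/(l + 4)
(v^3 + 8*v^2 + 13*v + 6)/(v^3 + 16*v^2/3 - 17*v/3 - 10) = 3*(v + 1)/(3*v - 5)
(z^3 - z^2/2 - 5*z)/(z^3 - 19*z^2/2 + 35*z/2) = (z + 2)/(z - 7)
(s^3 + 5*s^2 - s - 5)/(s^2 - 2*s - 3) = (s^2 + 4*s - 5)/(s - 3)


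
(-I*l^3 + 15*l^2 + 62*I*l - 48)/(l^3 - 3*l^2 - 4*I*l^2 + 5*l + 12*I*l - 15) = (-I*l^2 + 14*l + 48*I)/(l^2 - l*(3 + 5*I) + 15*I)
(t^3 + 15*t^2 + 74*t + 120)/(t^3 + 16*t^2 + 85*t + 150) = (t + 4)/(t + 5)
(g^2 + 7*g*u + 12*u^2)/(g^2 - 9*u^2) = (-g - 4*u)/(-g + 3*u)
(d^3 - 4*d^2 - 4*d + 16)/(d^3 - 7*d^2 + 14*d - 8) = (d + 2)/(d - 1)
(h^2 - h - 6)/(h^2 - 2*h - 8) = (h - 3)/(h - 4)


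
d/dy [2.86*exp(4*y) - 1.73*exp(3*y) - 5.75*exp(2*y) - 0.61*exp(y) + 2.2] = (11.44*exp(3*y) - 5.19*exp(2*y) - 11.5*exp(y) - 0.61)*exp(y)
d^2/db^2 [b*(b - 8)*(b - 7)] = 6*b - 30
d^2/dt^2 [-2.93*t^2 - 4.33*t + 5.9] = -5.86000000000000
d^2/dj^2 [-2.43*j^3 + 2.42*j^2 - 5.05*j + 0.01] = 4.84 - 14.58*j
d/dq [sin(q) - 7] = cos(q)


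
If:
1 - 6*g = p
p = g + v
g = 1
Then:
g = 1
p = -5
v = -6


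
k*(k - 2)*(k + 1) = k^3 - k^2 - 2*k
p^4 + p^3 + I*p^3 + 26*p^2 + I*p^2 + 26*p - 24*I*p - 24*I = (p + 1)*(p - 4*I)*(p - I)*(p + 6*I)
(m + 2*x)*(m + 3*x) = m^2 + 5*m*x + 6*x^2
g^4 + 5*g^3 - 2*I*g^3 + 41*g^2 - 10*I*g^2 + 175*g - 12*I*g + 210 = (g + 2)*(g + 3)*(g - 7*I)*(g + 5*I)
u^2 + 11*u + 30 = (u + 5)*(u + 6)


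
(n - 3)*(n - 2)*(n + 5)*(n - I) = n^4 - I*n^3 - 19*n^2 + 30*n + 19*I*n - 30*I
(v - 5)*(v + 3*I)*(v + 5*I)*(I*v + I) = I*v^4 - 8*v^3 - 4*I*v^3 + 32*v^2 - 20*I*v^2 + 40*v + 60*I*v + 75*I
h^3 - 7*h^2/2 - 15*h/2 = h*(h - 5)*(h + 3/2)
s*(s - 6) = s^2 - 6*s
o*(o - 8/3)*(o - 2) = o^3 - 14*o^2/3 + 16*o/3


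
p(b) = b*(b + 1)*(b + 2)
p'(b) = b*(b + 1) + b*(b + 2) + (b + 1)*(b + 2)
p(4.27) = 141.09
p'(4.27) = 82.32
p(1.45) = 12.26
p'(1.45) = 17.01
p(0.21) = 0.56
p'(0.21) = 3.39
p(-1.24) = 0.23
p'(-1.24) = -0.83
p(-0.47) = -0.38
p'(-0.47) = -0.16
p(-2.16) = -0.40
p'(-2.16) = 3.04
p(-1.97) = 0.06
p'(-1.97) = 1.82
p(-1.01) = 0.01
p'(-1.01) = -1.00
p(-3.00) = -6.00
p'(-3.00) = 11.00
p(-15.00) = -2730.00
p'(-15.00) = 587.00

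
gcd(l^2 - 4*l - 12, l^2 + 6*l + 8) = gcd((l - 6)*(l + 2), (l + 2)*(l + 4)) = l + 2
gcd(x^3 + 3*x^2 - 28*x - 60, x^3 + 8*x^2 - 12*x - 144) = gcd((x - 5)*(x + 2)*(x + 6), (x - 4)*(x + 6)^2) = x + 6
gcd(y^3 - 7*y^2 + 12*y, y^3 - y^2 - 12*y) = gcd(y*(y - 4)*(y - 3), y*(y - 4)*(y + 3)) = y^2 - 4*y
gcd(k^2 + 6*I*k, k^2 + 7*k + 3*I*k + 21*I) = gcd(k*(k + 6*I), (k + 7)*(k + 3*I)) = 1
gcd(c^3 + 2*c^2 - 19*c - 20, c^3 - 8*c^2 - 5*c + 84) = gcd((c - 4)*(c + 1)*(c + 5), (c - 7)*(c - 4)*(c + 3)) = c - 4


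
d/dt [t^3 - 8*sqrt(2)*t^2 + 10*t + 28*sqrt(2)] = 3*t^2 - 16*sqrt(2)*t + 10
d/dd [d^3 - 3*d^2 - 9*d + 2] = 3*d^2 - 6*d - 9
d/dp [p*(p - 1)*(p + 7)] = 3*p^2 + 12*p - 7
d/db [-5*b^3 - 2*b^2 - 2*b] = -15*b^2 - 4*b - 2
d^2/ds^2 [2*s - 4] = 0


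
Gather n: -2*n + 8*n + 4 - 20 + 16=6*n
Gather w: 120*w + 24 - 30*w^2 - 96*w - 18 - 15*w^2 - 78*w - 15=-45*w^2 - 54*w - 9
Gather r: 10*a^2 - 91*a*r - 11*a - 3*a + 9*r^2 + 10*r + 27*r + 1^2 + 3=10*a^2 - 14*a + 9*r^2 + r*(37 - 91*a) + 4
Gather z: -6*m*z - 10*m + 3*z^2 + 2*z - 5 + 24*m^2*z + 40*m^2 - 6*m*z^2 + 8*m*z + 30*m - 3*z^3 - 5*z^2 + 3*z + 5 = 40*m^2 + 20*m - 3*z^3 + z^2*(-6*m - 2) + z*(24*m^2 + 2*m + 5)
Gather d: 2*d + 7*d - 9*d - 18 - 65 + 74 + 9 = 0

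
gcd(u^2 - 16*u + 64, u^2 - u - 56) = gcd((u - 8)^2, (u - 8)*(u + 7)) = u - 8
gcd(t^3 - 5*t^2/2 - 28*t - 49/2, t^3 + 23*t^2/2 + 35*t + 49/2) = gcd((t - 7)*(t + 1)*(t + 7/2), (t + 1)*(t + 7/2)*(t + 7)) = t^2 + 9*t/2 + 7/2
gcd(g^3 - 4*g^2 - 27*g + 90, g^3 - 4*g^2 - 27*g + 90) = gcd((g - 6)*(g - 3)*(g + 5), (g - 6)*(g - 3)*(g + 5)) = g^3 - 4*g^2 - 27*g + 90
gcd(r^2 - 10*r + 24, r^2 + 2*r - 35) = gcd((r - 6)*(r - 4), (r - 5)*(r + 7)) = 1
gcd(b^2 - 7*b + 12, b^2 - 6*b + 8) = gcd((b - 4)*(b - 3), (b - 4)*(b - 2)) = b - 4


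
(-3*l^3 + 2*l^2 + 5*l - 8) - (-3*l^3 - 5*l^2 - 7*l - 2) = 7*l^2 + 12*l - 6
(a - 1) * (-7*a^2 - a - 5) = -7*a^3 + 6*a^2 - 4*a + 5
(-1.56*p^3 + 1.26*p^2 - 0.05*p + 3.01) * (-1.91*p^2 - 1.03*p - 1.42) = 2.9796*p^5 - 0.7998*p^4 + 1.0129*p^3 - 7.4868*p^2 - 3.0293*p - 4.2742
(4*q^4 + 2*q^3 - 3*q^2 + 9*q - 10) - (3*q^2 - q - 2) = 4*q^4 + 2*q^3 - 6*q^2 + 10*q - 8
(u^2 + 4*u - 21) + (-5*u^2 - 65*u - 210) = -4*u^2 - 61*u - 231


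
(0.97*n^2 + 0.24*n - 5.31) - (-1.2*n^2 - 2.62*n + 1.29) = 2.17*n^2 + 2.86*n - 6.6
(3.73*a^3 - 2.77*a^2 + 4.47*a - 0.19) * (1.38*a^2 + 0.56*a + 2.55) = 5.1474*a^5 - 1.7338*a^4 + 14.1289*a^3 - 4.8225*a^2 + 11.2921*a - 0.4845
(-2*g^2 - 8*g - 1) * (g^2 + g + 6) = -2*g^4 - 10*g^3 - 21*g^2 - 49*g - 6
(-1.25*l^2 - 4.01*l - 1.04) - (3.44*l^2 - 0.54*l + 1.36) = -4.69*l^2 - 3.47*l - 2.4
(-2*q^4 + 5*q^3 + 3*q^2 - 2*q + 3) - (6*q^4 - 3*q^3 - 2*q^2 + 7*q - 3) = -8*q^4 + 8*q^3 + 5*q^2 - 9*q + 6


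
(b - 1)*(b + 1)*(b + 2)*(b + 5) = b^4 + 7*b^3 + 9*b^2 - 7*b - 10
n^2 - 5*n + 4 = (n - 4)*(n - 1)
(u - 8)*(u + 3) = u^2 - 5*u - 24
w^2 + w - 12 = (w - 3)*(w + 4)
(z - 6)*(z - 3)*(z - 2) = z^3 - 11*z^2 + 36*z - 36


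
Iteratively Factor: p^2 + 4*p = (p)*(p + 4)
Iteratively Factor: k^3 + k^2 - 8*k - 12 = (k - 3)*(k^2 + 4*k + 4) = (k - 3)*(k + 2)*(k + 2)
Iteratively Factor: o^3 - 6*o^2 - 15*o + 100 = (o - 5)*(o^2 - o - 20) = (o - 5)^2*(o + 4)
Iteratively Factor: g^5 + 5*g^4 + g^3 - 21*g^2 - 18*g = (g + 3)*(g^4 + 2*g^3 - 5*g^2 - 6*g) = (g + 3)^2*(g^3 - g^2 - 2*g) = (g - 2)*(g + 3)^2*(g^2 + g) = g*(g - 2)*(g + 3)^2*(g + 1)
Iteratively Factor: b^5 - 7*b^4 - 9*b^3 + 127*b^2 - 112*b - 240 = (b - 5)*(b^4 - 2*b^3 - 19*b^2 + 32*b + 48) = (b - 5)*(b + 1)*(b^3 - 3*b^2 - 16*b + 48) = (b - 5)*(b - 4)*(b + 1)*(b^2 + b - 12) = (b - 5)*(b - 4)*(b - 3)*(b + 1)*(b + 4)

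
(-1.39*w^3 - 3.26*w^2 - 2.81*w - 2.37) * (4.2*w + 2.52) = -5.838*w^4 - 17.1948*w^3 - 20.0172*w^2 - 17.0352*w - 5.9724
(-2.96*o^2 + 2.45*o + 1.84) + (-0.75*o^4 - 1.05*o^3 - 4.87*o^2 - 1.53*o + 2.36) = -0.75*o^4 - 1.05*o^3 - 7.83*o^2 + 0.92*o + 4.2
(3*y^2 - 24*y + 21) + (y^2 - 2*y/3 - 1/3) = 4*y^2 - 74*y/3 + 62/3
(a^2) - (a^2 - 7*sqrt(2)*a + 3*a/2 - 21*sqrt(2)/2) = -3*a/2 + 7*sqrt(2)*a + 21*sqrt(2)/2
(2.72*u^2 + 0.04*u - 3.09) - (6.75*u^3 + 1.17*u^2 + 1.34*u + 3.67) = -6.75*u^3 + 1.55*u^2 - 1.3*u - 6.76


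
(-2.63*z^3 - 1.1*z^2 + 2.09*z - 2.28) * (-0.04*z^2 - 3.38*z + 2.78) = 0.1052*z^5 + 8.9334*z^4 - 3.677*z^3 - 10.031*z^2 + 13.5166*z - 6.3384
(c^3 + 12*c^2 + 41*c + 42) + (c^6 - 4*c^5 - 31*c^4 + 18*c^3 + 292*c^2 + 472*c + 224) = c^6 - 4*c^5 - 31*c^4 + 19*c^3 + 304*c^2 + 513*c + 266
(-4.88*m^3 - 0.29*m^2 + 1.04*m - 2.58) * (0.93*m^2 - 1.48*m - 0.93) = -4.5384*m^5 + 6.9527*m^4 + 5.9348*m^3 - 3.6689*m^2 + 2.8512*m + 2.3994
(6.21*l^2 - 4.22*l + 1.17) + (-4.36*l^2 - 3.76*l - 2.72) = 1.85*l^2 - 7.98*l - 1.55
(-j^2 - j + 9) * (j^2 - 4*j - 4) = -j^4 + 3*j^3 + 17*j^2 - 32*j - 36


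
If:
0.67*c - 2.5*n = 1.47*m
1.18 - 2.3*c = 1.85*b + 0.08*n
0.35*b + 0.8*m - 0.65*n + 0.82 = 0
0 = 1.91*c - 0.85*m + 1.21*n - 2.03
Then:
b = 0.04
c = 0.46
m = -0.64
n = 0.50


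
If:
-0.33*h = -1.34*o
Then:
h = 4.06060606060606*o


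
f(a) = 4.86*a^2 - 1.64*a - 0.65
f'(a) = 9.72*a - 1.64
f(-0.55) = 1.72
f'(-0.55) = -6.99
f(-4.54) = 106.97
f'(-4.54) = -45.77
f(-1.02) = 6.08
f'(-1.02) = -11.55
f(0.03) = -0.69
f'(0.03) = -1.35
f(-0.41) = 0.84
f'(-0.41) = -5.63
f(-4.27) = 94.96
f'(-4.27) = -43.14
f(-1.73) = 16.73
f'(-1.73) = -18.46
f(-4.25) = 94.10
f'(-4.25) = -42.95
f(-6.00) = 184.15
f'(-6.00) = -59.96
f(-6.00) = 184.15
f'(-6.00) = -59.96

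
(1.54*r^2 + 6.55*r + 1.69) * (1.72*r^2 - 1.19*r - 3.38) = 2.6488*r^4 + 9.4334*r^3 - 10.0929*r^2 - 24.1501*r - 5.7122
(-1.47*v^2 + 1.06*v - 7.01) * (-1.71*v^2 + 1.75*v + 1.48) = 2.5137*v^4 - 4.3851*v^3 + 11.6665*v^2 - 10.6987*v - 10.3748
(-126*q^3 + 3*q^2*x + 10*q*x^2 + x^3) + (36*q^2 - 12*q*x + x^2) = -126*q^3 + 3*q^2*x + 36*q^2 + 10*q*x^2 - 12*q*x + x^3 + x^2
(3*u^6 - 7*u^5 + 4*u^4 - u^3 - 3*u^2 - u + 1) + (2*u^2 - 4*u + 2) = 3*u^6 - 7*u^5 + 4*u^4 - u^3 - u^2 - 5*u + 3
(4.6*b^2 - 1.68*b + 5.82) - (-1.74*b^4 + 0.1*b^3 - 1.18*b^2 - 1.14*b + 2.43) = 1.74*b^4 - 0.1*b^3 + 5.78*b^2 - 0.54*b + 3.39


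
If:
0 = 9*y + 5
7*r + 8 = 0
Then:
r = -8/7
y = -5/9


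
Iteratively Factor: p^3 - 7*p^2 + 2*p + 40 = (p + 2)*(p^2 - 9*p + 20) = (p - 4)*(p + 2)*(p - 5)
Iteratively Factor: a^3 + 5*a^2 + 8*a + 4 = (a + 2)*(a^2 + 3*a + 2) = (a + 2)^2*(a + 1)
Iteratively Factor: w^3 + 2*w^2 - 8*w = (w - 2)*(w^2 + 4*w) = (w - 2)*(w + 4)*(w)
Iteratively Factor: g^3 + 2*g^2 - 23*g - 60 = (g + 3)*(g^2 - g - 20) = (g - 5)*(g + 3)*(g + 4)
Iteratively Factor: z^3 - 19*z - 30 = (z - 5)*(z^2 + 5*z + 6) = (z - 5)*(z + 3)*(z + 2)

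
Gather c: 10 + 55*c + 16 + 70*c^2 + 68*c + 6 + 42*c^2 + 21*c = 112*c^2 + 144*c + 32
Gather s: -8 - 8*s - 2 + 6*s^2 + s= 6*s^2 - 7*s - 10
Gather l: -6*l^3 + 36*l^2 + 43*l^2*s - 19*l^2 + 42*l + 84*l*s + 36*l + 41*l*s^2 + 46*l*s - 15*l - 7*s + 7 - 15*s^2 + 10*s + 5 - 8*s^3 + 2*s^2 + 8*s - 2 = -6*l^3 + l^2*(43*s + 17) + l*(41*s^2 + 130*s + 63) - 8*s^3 - 13*s^2 + 11*s + 10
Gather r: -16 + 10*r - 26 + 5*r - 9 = 15*r - 51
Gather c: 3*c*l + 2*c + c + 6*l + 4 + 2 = c*(3*l + 3) + 6*l + 6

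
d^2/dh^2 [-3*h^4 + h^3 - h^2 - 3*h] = -36*h^2 + 6*h - 2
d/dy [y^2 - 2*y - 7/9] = 2*y - 2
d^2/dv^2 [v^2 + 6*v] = 2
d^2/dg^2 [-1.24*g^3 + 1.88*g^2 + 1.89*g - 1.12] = 3.76 - 7.44*g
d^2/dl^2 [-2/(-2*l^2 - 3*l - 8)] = 4*(-4*l^2 - 6*l + (4*l + 3)^2 - 16)/(2*l^2 + 3*l + 8)^3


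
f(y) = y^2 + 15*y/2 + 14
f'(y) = 2*y + 15/2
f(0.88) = 21.37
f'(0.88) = 9.26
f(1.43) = 26.77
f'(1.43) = 10.36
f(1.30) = 25.44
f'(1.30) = 10.10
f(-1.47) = 5.14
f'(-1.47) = 4.56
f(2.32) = 36.78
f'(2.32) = 12.14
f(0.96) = 22.12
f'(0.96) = 9.42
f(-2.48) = 1.55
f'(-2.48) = 2.54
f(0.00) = 14.00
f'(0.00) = 7.50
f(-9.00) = 27.50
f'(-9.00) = -10.50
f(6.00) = 95.00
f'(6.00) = 19.50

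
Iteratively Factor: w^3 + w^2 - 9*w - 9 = (w + 3)*(w^2 - 2*w - 3) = (w + 1)*(w + 3)*(w - 3)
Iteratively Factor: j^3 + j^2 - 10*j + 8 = (j - 2)*(j^2 + 3*j - 4) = (j - 2)*(j + 4)*(j - 1)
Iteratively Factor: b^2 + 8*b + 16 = (b + 4)*(b + 4)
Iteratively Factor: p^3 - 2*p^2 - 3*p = (p)*(p^2 - 2*p - 3) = p*(p + 1)*(p - 3)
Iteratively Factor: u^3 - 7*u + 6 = (u + 3)*(u^2 - 3*u + 2) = (u - 1)*(u + 3)*(u - 2)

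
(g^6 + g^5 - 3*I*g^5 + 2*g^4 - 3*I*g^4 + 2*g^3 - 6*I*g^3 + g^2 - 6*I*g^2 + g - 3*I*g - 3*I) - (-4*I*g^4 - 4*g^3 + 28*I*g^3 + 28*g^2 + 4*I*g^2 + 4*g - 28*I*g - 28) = g^6 + g^5 - 3*I*g^5 + 2*g^4 + I*g^4 + 6*g^3 - 34*I*g^3 - 27*g^2 - 10*I*g^2 - 3*g + 25*I*g + 28 - 3*I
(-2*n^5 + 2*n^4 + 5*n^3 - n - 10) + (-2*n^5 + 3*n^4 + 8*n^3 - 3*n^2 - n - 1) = -4*n^5 + 5*n^4 + 13*n^3 - 3*n^2 - 2*n - 11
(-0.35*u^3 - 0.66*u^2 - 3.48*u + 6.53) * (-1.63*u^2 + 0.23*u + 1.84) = 0.5705*u^5 + 0.9953*u^4 + 4.8766*u^3 - 12.6587*u^2 - 4.9013*u + 12.0152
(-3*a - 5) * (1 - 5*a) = 15*a^2 + 22*a - 5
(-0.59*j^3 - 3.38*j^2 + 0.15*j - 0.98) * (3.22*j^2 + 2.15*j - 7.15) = -1.8998*j^5 - 12.1521*j^4 - 2.5655*j^3 + 21.3339*j^2 - 3.1795*j + 7.007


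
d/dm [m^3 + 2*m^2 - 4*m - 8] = 3*m^2 + 4*m - 4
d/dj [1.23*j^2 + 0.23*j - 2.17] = 2.46*j + 0.23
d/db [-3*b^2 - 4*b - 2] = -6*b - 4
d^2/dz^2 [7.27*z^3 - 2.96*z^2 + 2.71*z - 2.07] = 43.62*z - 5.92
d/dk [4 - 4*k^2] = -8*k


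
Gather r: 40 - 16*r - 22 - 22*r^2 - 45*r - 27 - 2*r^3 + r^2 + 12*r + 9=-2*r^3 - 21*r^2 - 49*r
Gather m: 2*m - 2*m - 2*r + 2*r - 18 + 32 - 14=0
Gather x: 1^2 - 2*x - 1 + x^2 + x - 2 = x^2 - x - 2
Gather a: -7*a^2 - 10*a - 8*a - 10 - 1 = -7*a^2 - 18*a - 11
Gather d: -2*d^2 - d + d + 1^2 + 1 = 2 - 2*d^2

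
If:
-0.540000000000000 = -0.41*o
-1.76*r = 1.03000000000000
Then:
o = 1.32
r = -0.59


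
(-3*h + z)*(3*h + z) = -9*h^2 + z^2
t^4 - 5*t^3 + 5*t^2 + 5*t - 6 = (t - 3)*(t - 2)*(t - 1)*(t + 1)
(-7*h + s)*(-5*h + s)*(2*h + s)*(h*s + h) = 70*h^4*s + 70*h^4 + 11*h^3*s^2 + 11*h^3*s - 10*h^2*s^3 - 10*h^2*s^2 + h*s^4 + h*s^3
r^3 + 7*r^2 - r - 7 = (r - 1)*(r + 1)*(r + 7)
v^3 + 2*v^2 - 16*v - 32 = (v - 4)*(v + 2)*(v + 4)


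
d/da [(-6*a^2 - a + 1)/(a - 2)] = (-6*a^2 + 24*a + 1)/(a^2 - 4*a + 4)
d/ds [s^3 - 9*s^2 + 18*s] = 3*s^2 - 18*s + 18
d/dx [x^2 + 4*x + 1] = 2*x + 4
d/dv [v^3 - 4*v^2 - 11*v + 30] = 3*v^2 - 8*v - 11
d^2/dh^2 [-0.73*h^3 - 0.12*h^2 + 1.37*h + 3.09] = -4.38*h - 0.24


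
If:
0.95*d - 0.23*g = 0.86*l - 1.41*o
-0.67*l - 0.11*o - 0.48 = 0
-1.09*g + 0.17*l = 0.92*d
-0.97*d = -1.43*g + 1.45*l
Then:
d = 0.34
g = -0.38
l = -0.61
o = -0.66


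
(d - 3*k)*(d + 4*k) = d^2 + d*k - 12*k^2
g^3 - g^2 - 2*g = g*(g - 2)*(g + 1)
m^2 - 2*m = m*(m - 2)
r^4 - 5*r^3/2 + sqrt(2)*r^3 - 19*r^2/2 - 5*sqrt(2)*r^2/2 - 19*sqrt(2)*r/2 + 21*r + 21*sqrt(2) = (r - 7/2)*(r - 2)*(r + 3)*(r + sqrt(2))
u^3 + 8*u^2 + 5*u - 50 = (u - 2)*(u + 5)^2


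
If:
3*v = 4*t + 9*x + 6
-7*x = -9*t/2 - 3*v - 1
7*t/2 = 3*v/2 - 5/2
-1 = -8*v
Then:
No Solution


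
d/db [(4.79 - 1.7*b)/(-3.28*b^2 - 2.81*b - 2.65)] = (-5.576*b^2 + 31.4224*b + 17.9649)/(10.7584*b^4 + 18.4336*b^3 + 25.2801*b^2 + 14.893*b + 7.0225)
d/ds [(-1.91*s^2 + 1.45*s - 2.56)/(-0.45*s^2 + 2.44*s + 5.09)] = (-4.0079*s^2 - 21.7478*s + 13.6269)/(0.2025*s^4 - 2.196*s^3 + 1.3726*s^2 + 24.8392*s + 25.9081)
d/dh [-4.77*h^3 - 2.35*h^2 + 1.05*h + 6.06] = -14.31*h^2 - 4.7*h + 1.05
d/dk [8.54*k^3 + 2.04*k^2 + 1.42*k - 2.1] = 25.62*k^2 + 4.08*k + 1.42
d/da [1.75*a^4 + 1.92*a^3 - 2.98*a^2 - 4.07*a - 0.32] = 7.0*a^3 + 5.76*a^2 - 5.96*a - 4.07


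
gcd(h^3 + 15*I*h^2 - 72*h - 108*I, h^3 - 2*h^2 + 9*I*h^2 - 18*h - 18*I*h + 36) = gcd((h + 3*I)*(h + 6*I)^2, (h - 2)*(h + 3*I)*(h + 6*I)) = h^2 + 9*I*h - 18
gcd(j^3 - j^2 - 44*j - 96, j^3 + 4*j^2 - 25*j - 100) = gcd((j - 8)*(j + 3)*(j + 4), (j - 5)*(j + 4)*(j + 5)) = j + 4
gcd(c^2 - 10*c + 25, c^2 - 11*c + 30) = c - 5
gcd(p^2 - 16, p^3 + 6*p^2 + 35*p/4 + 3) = p + 4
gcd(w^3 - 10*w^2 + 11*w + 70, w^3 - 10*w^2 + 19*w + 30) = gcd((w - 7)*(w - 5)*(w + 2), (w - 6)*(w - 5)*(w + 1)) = w - 5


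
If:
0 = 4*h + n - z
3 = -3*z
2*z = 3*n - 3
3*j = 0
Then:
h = -1/3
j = 0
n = 1/3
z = -1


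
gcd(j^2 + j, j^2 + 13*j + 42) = 1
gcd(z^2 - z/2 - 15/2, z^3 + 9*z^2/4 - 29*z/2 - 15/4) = z - 3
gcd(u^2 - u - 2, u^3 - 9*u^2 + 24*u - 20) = u - 2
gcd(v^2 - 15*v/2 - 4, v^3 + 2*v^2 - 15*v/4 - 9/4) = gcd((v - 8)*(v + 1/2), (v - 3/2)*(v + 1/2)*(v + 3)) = v + 1/2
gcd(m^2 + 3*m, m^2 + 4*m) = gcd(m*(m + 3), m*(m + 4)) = m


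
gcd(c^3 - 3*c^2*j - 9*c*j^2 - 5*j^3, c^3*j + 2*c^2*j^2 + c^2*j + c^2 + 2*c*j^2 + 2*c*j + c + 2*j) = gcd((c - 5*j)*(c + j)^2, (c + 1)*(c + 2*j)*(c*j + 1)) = 1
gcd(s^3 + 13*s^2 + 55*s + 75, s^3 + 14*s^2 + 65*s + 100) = s^2 + 10*s + 25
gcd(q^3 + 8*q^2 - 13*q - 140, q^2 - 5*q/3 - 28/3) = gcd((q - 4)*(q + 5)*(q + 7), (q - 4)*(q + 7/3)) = q - 4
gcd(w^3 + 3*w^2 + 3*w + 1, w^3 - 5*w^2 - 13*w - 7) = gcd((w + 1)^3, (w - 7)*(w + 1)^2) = w^2 + 2*w + 1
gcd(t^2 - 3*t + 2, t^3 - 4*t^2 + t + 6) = t - 2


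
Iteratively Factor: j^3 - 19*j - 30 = (j - 5)*(j^2 + 5*j + 6) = (j - 5)*(j + 2)*(j + 3)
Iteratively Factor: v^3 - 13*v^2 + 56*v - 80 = (v - 4)*(v^2 - 9*v + 20) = (v - 5)*(v - 4)*(v - 4)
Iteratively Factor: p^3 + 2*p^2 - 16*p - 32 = (p - 4)*(p^2 + 6*p + 8) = (p - 4)*(p + 4)*(p + 2)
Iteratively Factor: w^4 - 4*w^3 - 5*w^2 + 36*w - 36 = (w + 3)*(w^3 - 7*w^2 + 16*w - 12) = (w - 2)*(w + 3)*(w^2 - 5*w + 6) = (w - 3)*(w - 2)*(w + 3)*(w - 2)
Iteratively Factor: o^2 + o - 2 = (o - 1)*(o + 2)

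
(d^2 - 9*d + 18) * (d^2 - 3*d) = d^4 - 12*d^3 + 45*d^2 - 54*d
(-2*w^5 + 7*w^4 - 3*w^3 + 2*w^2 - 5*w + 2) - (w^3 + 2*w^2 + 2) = -2*w^5 + 7*w^4 - 4*w^3 - 5*w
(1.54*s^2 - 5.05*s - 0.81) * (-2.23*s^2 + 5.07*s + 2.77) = -3.4342*s^4 + 19.0693*s^3 - 19.5314*s^2 - 18.0952*s - 2.2437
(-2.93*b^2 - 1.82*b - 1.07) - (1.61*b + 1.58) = -2.93*b^2 - 3.43*b - 2.65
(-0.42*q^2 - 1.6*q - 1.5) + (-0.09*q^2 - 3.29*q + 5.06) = -0.51*q^2 - 4.89*q + 3.56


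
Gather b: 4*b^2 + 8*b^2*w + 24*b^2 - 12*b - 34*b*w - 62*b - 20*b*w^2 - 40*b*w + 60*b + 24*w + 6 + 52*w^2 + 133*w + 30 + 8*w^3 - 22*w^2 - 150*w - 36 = b^2*(8*w + 28) + b*(-20*w^2 - 74*w - 14) + 8*w^3 + 30*w^2 + 7*w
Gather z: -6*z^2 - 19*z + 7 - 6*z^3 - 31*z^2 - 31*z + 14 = -6*z^3 - 37*z^2 - 50*z + 21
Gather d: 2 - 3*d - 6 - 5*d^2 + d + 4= -5*d^2 - 2*d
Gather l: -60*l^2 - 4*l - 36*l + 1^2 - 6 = -60*l^2 - 40*l - 5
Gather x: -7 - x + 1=-x - 6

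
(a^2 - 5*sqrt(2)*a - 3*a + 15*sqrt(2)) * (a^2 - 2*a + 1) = a^4 - 5*sqrt(2)*a^3 - 5*a^3 + 7*a^2 + 25*sqrt(2)*a^2 - 35*sqrt(2)*a - 3*a + 15*sqrt(2)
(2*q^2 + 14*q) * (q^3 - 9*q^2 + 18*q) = 2*q^5 - 4*q^4 - 90*q^3 + 252*q^2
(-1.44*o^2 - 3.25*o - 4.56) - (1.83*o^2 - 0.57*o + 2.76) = -3.27*o^2 - 2.68*o - 7.32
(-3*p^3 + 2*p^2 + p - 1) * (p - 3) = -3*p^4 + 11*p^3 - 5*p^2 - 4*p + 3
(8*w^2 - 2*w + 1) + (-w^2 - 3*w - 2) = 7*w^2 - 5*w - 1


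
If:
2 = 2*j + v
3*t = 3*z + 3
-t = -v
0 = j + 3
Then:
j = -3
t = 8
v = 8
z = 7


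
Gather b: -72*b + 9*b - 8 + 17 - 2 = 7 - 63*b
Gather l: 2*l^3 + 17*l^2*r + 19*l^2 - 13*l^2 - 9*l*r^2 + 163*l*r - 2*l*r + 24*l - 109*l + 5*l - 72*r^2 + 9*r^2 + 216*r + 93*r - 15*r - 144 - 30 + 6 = 2*l^3 + l^2*(17*r + 6) + l*(-9*r^2 + 161*r - 80) - 63*r^2 + 294*r - 168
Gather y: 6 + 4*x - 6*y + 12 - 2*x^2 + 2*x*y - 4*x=-2*x^2 + y*(2*x - 6) + 18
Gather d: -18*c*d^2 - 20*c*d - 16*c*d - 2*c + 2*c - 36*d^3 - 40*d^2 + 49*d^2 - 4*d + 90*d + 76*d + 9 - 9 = -36*d^3 + d^2*(9 - 18*c) + d*(162 - 36*c)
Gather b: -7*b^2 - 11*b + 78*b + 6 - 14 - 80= -7*b^2 + 67*b - 88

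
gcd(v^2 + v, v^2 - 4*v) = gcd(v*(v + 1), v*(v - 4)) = v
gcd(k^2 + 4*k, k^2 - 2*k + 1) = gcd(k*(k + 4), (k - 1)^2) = 1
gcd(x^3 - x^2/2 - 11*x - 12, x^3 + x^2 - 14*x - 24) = x^2 - 2*x - 8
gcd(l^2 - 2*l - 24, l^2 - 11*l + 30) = l - 6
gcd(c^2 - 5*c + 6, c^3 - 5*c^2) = 1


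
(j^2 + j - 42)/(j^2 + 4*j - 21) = (j - 6)/(j - 3)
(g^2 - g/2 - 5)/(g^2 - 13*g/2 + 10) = (g + 2)/(g - 4)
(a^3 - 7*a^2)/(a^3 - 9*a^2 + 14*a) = a/(a - 2)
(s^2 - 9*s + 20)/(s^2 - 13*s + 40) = (s - 4)/(s - 8)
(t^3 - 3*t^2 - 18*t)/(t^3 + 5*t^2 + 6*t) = (t - 6)/(t + 2)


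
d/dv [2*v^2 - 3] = 4*v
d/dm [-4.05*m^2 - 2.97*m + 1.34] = -8.1*m - 2.97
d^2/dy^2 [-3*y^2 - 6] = -6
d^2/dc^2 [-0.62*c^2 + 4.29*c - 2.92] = -1.24000000000000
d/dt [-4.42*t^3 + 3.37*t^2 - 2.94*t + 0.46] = -13.26*t^2 + 6.74*t - 2.94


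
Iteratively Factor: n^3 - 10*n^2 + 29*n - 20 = (n - 4)*(n^2 - 6*n + 5) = (n - 5)*(n - 4)*(n - 1)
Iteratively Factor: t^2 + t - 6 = (t + 3)*(t - 2)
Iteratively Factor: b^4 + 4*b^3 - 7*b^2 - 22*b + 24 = (b - 1)*(b^3 + 5*b^2 - 2*b - 24) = (b - 2)*(b - 1)*(b^2 + 7*b + 12) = (b - 2)*(b - 1)*(b + 3)*(b + 4)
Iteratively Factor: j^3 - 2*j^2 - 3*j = (j + 1)*(j^2 - 3*j) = (j - 3)*(j + 1)*(j)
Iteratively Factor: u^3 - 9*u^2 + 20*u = (u - 4)*(u^2 - 5*u) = u*(u - 4)*(u - 5)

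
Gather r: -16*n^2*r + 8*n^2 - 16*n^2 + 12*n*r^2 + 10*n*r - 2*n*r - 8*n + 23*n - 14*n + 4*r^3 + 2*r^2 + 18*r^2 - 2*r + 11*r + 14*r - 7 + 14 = -8*n^2 + n + 4*r^3 + r^2*(12*n + 20) + r*(-16*n^2 + 8*n + 23) + 7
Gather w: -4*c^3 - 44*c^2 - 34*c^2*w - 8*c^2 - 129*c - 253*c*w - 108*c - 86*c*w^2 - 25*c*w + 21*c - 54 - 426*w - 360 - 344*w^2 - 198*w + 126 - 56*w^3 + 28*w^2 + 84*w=-4*c^3 - 52*c^2 - 216*c - 56*w^3 + w^2*(-86*c - 316) + w*(-34*c^2 - 278*c - 540) - 288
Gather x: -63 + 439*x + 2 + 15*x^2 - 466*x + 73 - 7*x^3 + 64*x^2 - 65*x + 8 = -7*x^3 + 79*x^2 - 92*x + 20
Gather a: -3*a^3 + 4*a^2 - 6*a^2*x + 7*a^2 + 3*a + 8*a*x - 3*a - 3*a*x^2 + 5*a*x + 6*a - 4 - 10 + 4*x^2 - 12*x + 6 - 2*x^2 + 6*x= -3*a^3 + a^2*(11 - 6*x) + a*(-3*x^2 + 13*x + 6) + 2*x^2 - 6*x - 8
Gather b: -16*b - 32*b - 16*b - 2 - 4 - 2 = -64*b - 8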